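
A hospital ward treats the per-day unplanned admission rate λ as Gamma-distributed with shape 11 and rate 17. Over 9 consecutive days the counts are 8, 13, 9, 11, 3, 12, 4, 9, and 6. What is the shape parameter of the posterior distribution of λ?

Total count: 8 + 13 + 9 + 11 + 3 + 12 + 4 + 9 + 6 = 75.
Total exposure: 9 days.
By Gamma–Poisson conjugacy, the posterior is Gamma(α + Σx, β + Σt) = Gamma(11 + 75, 17 + 9) = Gamma(86, 26).

86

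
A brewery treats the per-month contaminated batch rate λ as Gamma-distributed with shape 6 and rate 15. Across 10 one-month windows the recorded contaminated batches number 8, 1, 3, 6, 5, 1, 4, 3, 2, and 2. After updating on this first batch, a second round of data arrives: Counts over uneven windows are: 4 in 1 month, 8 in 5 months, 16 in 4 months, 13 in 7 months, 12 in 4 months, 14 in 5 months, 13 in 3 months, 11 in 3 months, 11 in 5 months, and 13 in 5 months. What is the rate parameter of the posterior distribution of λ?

67

Total count: 8 + 1 + 3 + 6 + 5 + 1 + 4 + 3 + 2 + 2 = 35.
Total exposure: 10 months.
After the first batch: Gamma(6 + 35, 15 + 10) = Gamma(41, 25).
Total count: 4 + 8 + 16 + 13 + 12 + 14 + 13 + 11 + 11 + 13 = 115.
Total exposure: 1 + 5 + 4 + 7 + 4 + 5 + 3 + 3 + 5 + 5 = 42 months.
After the second batch: Gamma(41 + 115, 25 + 42) = Gamma(156, 67).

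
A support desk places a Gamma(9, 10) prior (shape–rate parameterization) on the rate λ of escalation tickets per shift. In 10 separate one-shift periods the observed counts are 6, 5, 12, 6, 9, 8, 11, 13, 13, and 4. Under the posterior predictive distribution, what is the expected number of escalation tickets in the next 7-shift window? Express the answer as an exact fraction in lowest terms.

168/5

Total count: 6 + 5 + 12 + 6 + 9 + 8 + 11 + 13 + 13 + 4 = 87.
Total exposure: 10 shifts.
By Gamma–Poisson conjugacy, the posterior is Gamma(α + Σx, β + Σt) = Gamma(9 + 87, 10 + 10) = Gamma(96, 20).
Predictive mean over a 7-shift window = T·E[λ|data] = 7·96/20 = 168/5.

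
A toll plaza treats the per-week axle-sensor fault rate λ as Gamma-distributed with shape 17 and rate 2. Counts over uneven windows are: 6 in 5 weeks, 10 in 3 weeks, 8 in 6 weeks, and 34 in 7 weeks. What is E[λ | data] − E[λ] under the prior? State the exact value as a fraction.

Total count: 6 + 10 + 8 + 34 = 58.
Total exposure: 5 + 3 + 6 + 7 = 21 weeks.
The Gamma prior is conjugate for the Poisson rate, so λ | data ~ Gamma(17+58, 2+21) = Gamma(75, 23).
Posterior mean = 75/23 = 75/23; prior mean = 17/2 = 17/2. Difference = 75/23 − 17/2 = -241/46.

-241/46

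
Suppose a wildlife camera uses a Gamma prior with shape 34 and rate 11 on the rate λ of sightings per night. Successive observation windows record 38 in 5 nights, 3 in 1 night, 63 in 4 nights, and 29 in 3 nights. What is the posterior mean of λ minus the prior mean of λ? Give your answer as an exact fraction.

Total count: 38 + 3 + 63 + 29 = 133.
Total exposure: 5 + 1 + 4 + 3 = 13 nights.
Gamma(α, β) with Poisson data over total exposure Σt gives posterior Gamma(α+Σx, β+Σt) = Gamma(167, 24).
Posterior mean = 167/24 = 167/24; prior mean = 34/11 = 34/11. Difference = 167/24 − 34/11 = 1021/264.

1021/264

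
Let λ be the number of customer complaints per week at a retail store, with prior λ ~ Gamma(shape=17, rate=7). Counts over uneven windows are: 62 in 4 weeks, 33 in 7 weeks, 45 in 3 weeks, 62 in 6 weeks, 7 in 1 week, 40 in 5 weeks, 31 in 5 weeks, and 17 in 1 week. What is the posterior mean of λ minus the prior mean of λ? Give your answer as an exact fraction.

1535/273

Total count: 62 + 33 + 45 + 62 + 7 + 40 + 31 + 17 = 297.
Total exposure: 4 + 7 + 3 + 6 + 1 + 5 + 5 + 1 = 32 weeks.
Conjugate update: add total count to the shape and total exposure to the rate, giving Gamma(314, 39).
Posterior mean = 314/39 = 314/39; prior mean = 17/7 = 17/7. Difference = 314/39 − 17/7 = 1535/273.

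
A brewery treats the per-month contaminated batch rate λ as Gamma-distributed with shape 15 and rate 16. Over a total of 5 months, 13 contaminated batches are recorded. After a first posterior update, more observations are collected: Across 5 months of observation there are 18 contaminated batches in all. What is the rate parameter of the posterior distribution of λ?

Total count 13 over total exposure 5 months.
After the first batch: Gamma(15 + 13, 16 + 5) = Gamma(28, 21).
Total count 18 over total exposure 5 months.
After the second batch: Gamma(28 + 18, 21 + 5) = Gamma(46, 26).

26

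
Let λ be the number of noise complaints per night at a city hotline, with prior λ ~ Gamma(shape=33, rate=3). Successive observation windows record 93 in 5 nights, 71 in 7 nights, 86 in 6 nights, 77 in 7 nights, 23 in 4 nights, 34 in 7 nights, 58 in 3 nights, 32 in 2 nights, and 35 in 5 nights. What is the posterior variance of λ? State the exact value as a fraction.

Total count: 93 + 71 + 86 + 77 + 23 + 34 + 58 + 32 + 35 = 509.
Total exposure: 5 + 7 + 6 + 7 + 4 + 7 + 3 + 2 + 5 = 46 nights.
Gamma(α, β) with Poisson data over total exposure Σt gives posterior Gamma(α+Σx, β+Σt) = Gamma(542, 49).
Posterior variance = α'/β'² = 542/2401.

542/2401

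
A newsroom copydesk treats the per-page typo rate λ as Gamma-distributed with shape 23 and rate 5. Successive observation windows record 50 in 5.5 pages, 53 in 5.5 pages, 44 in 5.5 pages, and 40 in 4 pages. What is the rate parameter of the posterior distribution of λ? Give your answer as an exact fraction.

Total count: 50 + 53 + 44 + 40 = 187.
Total exposure: 5.5 + 5.5 + 5.5 + 4 = 20.5 pages.
By Gamma–Poisson conjugacy, the posterior is Gamma(α + Σx, β + Σt) = Gamma(23 + 187, 5 + 20.5) = Gamma(210, 51/2).

51/2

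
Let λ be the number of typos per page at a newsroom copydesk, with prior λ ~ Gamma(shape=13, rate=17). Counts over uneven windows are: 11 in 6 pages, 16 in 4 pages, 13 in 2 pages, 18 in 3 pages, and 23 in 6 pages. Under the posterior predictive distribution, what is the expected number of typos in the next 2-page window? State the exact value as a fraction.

Total count: 11 + 16 + 13 + 18 + 23 = 81.
Total exposure: 6 + 4 + 2 + 3 + 6 = 21 pages.
Conjugate update: add total count to the shape and total exposure to the rate, giving Gamma(94, 38).
Predictive mean over a 2-page window = T·E[λ|data] = 2·94/38 = 94/19.

94/19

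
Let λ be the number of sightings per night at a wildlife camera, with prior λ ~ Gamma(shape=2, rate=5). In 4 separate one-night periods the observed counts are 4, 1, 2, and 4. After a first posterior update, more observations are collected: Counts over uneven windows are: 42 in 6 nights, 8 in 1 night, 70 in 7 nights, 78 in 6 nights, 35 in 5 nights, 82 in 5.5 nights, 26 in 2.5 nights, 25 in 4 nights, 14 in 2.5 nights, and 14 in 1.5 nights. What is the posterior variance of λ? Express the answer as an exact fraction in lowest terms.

Total count: 4 + 1 + 2 + 4 = 11.
Total exposure: 4 nights.
After the first batch: Gamma(2 + 11, 5 + 4) = Gamma(13, 9).
Total count: 42 + 8 + 70 + 78 + 35 + 82 + 26 + 25 + 14 + 14 = 394.
Total exposure: 6 + 1 + 7 + 6 + 5 + 5.5 + 2.5 + 4 + 2.5 + 1.5 = 41 nights.
After the second batch: Gamma(13 + 394, 9 + 41) = Gamma(407, 50).
Posterior variance = α'/β'² = 407/2500.

407/2500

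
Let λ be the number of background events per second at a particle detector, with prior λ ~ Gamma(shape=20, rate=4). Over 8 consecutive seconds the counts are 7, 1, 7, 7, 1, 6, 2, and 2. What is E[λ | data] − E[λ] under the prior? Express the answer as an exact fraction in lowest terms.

Total count: 7 + 1 + 7 + 7 + 1 + 6 + 2 + 2 = 33.
Total exposure: 8 seconds.
Posterior: α' = 20 + 33 = 53, β' = 4 + 8 = 12.
Posterior mean = 53/12 = 53/12; prior mean = 20/4 = 5. Difference = 53/12 − 5 = -7/12.

-7/12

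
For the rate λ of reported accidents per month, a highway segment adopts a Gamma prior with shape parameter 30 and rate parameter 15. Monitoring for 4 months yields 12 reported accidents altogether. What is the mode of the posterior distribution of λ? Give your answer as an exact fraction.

41/19

Total count 12 over total exposure 4 months.
The Gamma prior is conjugate for the Poisson rate, so λ | data ~ Gamma(30+12, 15+4) = Gamma(42, 19).
Posterior mode = (α'−1)/β' = 41/19.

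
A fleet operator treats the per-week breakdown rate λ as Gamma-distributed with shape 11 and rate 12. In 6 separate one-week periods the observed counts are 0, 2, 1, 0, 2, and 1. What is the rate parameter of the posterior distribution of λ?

18

Total count: 0 + 2 + 1 + 0 + 2 + 1 = 6.
Total exposure: 6 weeks.
Posterior: α' = 11 + 6 = 17, β' = 12 + 6 = 18.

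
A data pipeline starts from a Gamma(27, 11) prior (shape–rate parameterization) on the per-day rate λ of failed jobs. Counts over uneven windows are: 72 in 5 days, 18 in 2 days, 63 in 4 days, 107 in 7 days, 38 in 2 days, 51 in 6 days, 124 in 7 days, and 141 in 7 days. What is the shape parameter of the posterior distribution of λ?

Total count: 72 + 18 + 63 + 107 + 38 + 51 + 124 + 141 = 614.
Total exposure: 5 + 2 + 4 + 7 + 2 + 6 + 7 + 7 = 40 days.
The Gamma prior is conjugate for the Poisson rate, so λ | data ~ Gamma(27+614, 11+40) = Gamma(641, 51).

641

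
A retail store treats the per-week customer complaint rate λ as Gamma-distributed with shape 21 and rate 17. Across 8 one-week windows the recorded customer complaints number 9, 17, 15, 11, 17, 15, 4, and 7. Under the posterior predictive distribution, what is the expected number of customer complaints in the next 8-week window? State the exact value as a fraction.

928/25

Total count: 9 + 17 + 15 + 11 + 17 + 15 + 4 + 7 = 95.
Total exposure: 8 weeks.
Posterior: α' = 21 + 95 = 116, β' = 17 + 8 = 25.
Predictive mean over an 8-week window = T·E[λ|data] = 8·116/25 = 928/25.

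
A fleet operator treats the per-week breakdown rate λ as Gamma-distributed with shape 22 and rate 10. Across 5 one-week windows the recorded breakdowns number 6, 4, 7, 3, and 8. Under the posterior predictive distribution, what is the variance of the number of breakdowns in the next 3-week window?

12

Total count: 6 + 4 + 7 + 3 + 8 = 28.
Total exposure: 5 weeks.
The Gamma prior is conjugate for the Poisson rate, so λ | data ~ Gamma(22+28, 10+5) = Gamma(50, 15).
The posterior predictive for a window of length T is Negative Binomial with variance T·α'·(β'+T)/β'² = 3·50·18/225 = 12.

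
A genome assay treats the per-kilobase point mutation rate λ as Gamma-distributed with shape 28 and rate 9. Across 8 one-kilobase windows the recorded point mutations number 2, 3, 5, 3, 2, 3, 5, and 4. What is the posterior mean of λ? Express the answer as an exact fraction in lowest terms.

Total count: 2 + 3 + 5 + 3 + 2 + 3 + 5 + 4 = 27.
Total exposure: 8 kilobases.
Gamma(α, β) with Poisson data over total exposure Σt gives posterior Gamma(α+Σx, β+Σt) = Gamma(55, 17).
Posterior mean = α'/β' = 55/17.

55/17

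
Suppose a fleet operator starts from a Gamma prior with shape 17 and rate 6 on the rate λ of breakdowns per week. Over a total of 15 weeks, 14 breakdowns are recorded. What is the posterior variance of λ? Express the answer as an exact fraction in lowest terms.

Total count 14 over total exposure 15 weeks.
The Gamma prior is conjugate for the Poisson rate, so λ | data ~ Gamma(17+14, 6+15) = Gamma(31, 21).
Posterior variance = α'/β'² = 31/441.

31/441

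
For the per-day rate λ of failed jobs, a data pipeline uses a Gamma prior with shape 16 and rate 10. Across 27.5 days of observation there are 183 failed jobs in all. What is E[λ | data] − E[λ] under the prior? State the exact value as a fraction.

Total count 183 over total exposure 27.5 days.
Gamma(α, β) with Poisson data over total exposure Σt gives posterior Gamma(α+Σx, β+Σt) = Gamma(199, 75/2).
Posterior mean = 199/(75/2) = 398/75; prior mean = 16/10 = 8/5. Difference = 398/75 − 8/5 = 278/75.

278/75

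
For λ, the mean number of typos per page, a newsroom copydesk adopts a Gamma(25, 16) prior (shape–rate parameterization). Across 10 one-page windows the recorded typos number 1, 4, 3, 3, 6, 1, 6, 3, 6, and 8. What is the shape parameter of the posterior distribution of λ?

66

Total count: 1 + 4 + 3 + 3 + 6 + 1 + 6 + 3 + 6 + 8 = 41.
Total exposure: 10 pages.
Conjugate update: add total count to the shape and total exposure to the rate, giving Gamma(66, 26).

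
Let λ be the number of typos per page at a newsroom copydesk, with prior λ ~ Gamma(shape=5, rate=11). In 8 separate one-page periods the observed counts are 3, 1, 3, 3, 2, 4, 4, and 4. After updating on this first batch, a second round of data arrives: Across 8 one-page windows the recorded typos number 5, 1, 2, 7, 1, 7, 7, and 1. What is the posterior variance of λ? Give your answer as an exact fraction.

20/243

Total count: 3 + 1 + 3 + 3 + 2 + 4 + 4 + 4 = 24.
Total exposure: 8 pages.
After the first batch: Gamma(5 + 24, 11 + 8) = Gamma(29, 19).
Total count: 5 + 1 + 2 + 7 + 1 + 7 + 7 + 1 = 31.
Total exposure: 8 pages.
After the second batch: Gamma(29 + 31, 19 + 8) = Gamma(60, 27).
Posterior variance = α'/β'² = 60/729 = 20/243.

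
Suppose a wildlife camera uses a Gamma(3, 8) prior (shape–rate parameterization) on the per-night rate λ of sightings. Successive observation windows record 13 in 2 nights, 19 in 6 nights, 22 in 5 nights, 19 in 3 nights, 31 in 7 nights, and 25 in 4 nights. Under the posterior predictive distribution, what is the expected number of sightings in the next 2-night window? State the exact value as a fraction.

264/35

Total count: 13 + 19 + 22 + 19 + 31 + 25 = 129.
Total exposure: 2 + 6 + 5 + 3 + 7 + 4 = 27 nights.
Posterior: α' = 3 + 129 = 132, β' = 8 + 27 = 35.
Predictive mean over a 2-night window = T·E[λ|data] = 2·132/35 = 264/35.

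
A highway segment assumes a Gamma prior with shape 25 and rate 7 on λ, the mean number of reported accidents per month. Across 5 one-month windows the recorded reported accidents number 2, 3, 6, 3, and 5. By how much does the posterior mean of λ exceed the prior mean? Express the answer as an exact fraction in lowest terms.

Total count: 2 + 3 + 6 + 3 + 5 = 19.
Total exposure: 5 months.
The Gamma prior is conjugate for the Poisson rate, so λ | data ~ Gamma(25+19, 7+5) = Gamma(44, 12).
Posterior mean = 44/12 = 11/3; prior mean = 25/7 = 25/7. Difference = 11/3 − 25/7 = 2/21.

2/21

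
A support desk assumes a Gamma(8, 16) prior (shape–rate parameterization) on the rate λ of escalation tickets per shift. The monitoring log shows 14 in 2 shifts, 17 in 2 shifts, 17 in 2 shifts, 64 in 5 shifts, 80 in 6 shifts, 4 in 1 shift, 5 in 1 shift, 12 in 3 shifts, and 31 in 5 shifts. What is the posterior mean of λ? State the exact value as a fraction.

252/43

Total count: 14 + 17 + 17 + 64 + 80 + 4 + 5 + 12 + 31 = 244.
Total exposure: 2 + 2 + 2 + 5 + 6 + 1 + 1 + 3 + 5 = 27 shifts.
Posterior: α' = 8 + 244 = 252, β' = 16 + 27 = 43.
Posterior mean = α'/β' = 252/43.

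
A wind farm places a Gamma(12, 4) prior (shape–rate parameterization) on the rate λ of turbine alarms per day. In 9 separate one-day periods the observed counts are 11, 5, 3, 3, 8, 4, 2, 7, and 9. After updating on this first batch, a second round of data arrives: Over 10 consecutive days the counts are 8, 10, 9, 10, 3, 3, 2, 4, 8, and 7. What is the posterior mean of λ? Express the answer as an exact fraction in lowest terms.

Total count: 11 + 5 + 3 + 3 + 8 + 4 + 2 + 7 + 9 = 52.
Total exposure: 9 days.
After the first batch: Gamma(12 + 52, 4 + 9) = Gamma(64, 13).
Total count: 8 + 10 + 9 + 10 + 3 + 3 + 2 + 4 + 8 + 7 = 64.
Total exposure: 10 days.
After the second batch: Gamma(64 + 64, 13 + 10) = Gamma(128, 23).
Posterior mean = α'/β' = 128/23.

128/23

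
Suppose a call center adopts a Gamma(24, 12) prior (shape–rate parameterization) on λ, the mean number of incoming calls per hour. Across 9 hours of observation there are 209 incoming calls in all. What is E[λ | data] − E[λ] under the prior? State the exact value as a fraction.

Total count 209 over total exposure 9 hours.
Gamma(α, β) with Poisson data over total exposure Σt gives posterior Gamma(α+Σx, β+Σt) = Gamma(233, 21).
Posterior mean = 233/21 = 233/21; prior mean = 24/12 = 2. Difference = 233/21 − 2 = 191/21.

191/21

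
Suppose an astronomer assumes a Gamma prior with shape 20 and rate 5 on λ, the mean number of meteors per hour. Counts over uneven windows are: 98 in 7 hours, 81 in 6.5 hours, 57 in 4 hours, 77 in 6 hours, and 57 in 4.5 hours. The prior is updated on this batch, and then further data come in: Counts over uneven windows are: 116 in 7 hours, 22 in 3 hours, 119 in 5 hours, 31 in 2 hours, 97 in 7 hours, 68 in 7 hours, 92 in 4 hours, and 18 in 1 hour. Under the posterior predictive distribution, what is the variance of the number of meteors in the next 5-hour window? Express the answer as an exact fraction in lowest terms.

352610/4761

Total count: 98 + 81 + 57 + 77 + 57 = 370.
Total exposure: 7 + 6.5 + 4 + 6 + 4.5 = 28 hours.
After the first batch: Gamma(20 + 370, 5 + 28) = Gamma(390, 33).
Total count: 116 + 22 + 119 + 31 + 97 + 68 + 92 + 18 = 563.
Total exposure: 7 + 3 + 5 + 2 + 7 + 7 + 4 + 1 = 36 hours.
After the second batch: Gamma(390 + 563, 33 + 36) = Gamma(953, 69).
The posterior predictive for a window of length T is Negative Binomial with variance T·α'·(β'+T)/β'² = 5·953·74/4761 = 352610/4761.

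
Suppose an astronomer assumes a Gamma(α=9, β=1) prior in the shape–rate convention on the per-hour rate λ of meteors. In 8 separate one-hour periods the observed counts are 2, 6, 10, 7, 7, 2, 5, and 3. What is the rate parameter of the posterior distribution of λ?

9

Total count: 2 + 6 + 10 + 7 + 7 + 2 + 5 + 3 = 42.
Total exposure: 8 hours.
The Gamma prior is conjugate for the Poisson rate, so λ | data ~ Gamma(9+42, 1+8) = Gamma(51, 9).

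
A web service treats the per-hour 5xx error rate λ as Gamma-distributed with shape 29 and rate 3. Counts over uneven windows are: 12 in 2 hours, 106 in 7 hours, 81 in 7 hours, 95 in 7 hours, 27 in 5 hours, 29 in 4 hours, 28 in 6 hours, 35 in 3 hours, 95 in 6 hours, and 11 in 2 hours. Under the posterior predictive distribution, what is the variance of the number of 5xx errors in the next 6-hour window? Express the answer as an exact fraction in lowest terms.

11919/169

Total count: 12 + 106 + 81 + 95 + 27 + 29 + 28 + 35 + 95 + 11 = 519.
Total exposure: 2 + 7 + 7 + 7 + 5 + 4 + 6 + 3 + 6 + 2 = 49 hours.
The Gamma prior is conjugate for the Poisson rate, so λ | data ~ Gamma(29+519, 3+49) = Gamma(548, 52).
The posterior predictive for a window of length T is Negative Binomial with variance T·α'·(β'+T)/β'² = 6·548·58/2704 = 11919/169.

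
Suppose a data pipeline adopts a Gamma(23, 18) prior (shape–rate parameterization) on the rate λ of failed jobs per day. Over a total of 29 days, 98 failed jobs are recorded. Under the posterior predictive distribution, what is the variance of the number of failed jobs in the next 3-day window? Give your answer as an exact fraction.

18150/2209

Total count 98 over total exposure 29 days.
Conjugate update: add total count to the shape and total exposure to the rate, giving Gamma(121, 47).
The posterior predictive for a window of length T is Negative Binomial with variance T·α'·(β'+T)/β'² = 3·121·50/2209 = 18150/2209.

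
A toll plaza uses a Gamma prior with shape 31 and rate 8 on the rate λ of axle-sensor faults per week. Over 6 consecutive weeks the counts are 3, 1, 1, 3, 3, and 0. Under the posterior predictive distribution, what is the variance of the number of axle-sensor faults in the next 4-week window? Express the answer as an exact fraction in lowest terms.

108/7

Total count: 3 + 1 + 1 + 3 + 3 + 0 = 11.
Total exposure: 6 weeks.
By Gamma–Poisson conjugacy, the posterior is Gamma(α + Σx, β + Σt) = Gamma(31 + 11, 8 + 6) = Gamma(42, 14).
The posterior predictive for a window of length T is Negative Binomial with variance T·α'·(β'+T)/β'² = 4·42·18/196 = 108/7.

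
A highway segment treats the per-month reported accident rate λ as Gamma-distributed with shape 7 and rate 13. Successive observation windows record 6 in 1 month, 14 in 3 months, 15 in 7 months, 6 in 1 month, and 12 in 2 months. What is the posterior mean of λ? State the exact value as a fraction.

20/9

Total count: 6 + 14 + 15 + 6 + 12 = 53.
Total exposure: 1 + 3 + 7 + 1 + 2 = 14 months.
Conjugate update: add total count to the shape and total exposure to the rate, giving Gamma(60, 27).
Posterior mean = α'/β' = 60/27 = 20/9.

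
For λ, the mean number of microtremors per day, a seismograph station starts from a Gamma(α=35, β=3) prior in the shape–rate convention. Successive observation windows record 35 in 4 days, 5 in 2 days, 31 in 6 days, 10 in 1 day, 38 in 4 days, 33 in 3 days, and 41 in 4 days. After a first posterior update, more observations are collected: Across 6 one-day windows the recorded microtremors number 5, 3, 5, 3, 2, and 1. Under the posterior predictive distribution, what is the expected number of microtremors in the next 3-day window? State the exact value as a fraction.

247/11

Total count: 35 + 5 + 31 + 10 + 38 + 33 + 41 = 193.
Total exposure: 4 + 2 + 6 + 1 + 4 + 3 + 4 = 24 days.
After the first batch: Gamma(35 + 193, 3 + 24) = Gamma(228, 27).
Total count: 5 + 3 + 5 + 3 + 2 + 1 = 19.
Total exposure: 6 days.
After the second batch: Gamma(228 + 19, 27 + 6) = Gamma(247, 33).
Predictive mean over a 3-day window = T·E[λ|data] = 3·247/33 = 247/11.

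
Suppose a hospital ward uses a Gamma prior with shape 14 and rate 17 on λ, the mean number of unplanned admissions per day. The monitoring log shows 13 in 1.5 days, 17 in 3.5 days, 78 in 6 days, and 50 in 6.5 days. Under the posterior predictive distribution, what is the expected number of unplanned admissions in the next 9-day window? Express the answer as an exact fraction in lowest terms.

1032/23

Total count: 13 + 17 + 78 + 50 = 158.
Total exposure: 1.5 + 3.5 + 6 + 6.5 = 17.5 days.
Posterior: α' = 14 + 158 = 172, β' = 17 + 17.5 = 69/2.
Predictive mean over a 9-day window = T·E[λ|data] = 9·172/(69/2) = 1032/23.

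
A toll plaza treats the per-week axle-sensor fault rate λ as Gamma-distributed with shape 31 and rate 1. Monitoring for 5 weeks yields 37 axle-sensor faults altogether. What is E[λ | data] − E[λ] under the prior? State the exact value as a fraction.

Total count 37 over total exposure 5 weeks.
The Gamma prior is conjugate for the Poisson rate, so λ | data ~ Gamma(31+37, 1+5) = Gamma(68, 6).
Posterior mean = 68/6 = 34/3; prior mean = 31/1 = 31. Difference = 34/3 − 31 = -59/3.

-59/3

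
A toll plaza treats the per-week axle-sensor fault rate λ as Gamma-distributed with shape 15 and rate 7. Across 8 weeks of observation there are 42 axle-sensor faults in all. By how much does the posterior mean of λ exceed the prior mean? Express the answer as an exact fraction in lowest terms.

58/35

Total count 42 over total exposure 8 weeks.
The Gamma prior is conjugate for the Poisson rate, so λ | data ~ Gamma(15+42, 7+8) = Gamma(57, 15).
Posterior mean = 57/15 = 19/5; prior mean = 15/7 = 15/7. Difference = 19/5 − 15/7 = 58/35.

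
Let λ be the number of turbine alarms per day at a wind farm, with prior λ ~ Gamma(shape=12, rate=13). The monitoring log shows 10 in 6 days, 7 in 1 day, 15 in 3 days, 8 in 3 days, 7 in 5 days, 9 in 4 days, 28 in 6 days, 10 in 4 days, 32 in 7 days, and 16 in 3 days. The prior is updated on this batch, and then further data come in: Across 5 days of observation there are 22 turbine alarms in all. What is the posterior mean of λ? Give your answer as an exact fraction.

Total count: 10 + 7 + 15 + 8 + 7 + 9 + 28 + 10 + 32 + 16 = 142.
Total exposure: 6 + 1 + 3 + 3 + 5 + 4 + 6 + 4 + 7 + 3 = 42 days.
After the first batch: Gamma(12 + 142, 13 + 42) = Gamma(154, 55).
Total count 22 over total exposure 5 days.
After the second batch: Gamma(154 + 22, 55 + 5) = Gamma(176, 60).
Posterior mean = α'/β' = 176/60 = 44/15.

44/15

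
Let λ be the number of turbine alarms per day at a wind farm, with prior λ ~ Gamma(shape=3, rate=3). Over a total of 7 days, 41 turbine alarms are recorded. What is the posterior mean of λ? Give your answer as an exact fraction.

22/5

Total count 41 over total exposure 7 days.
Conjugate update: add total count to the shape and total exposure to the rate, giving Gamma(44, 10).
Posterior mean = α'/β' = 44/10 = 22/5.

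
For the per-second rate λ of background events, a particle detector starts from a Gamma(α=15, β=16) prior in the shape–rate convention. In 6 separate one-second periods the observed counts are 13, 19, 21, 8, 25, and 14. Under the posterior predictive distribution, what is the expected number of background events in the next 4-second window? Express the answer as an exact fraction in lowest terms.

230/11

Total count: 13 + 19 + 21 + 8 + 25 + 14 = 100.
Total exposure: 6 seconds.
Gamma(α, β) with Poisson data over total exposure Σt gives posterior Gamma(α+Σx, β+Σt) = Gamma(115, 22).
Predictive mean over a 4-second window = T·E[λ|data] = 4·115/22 = 230/11.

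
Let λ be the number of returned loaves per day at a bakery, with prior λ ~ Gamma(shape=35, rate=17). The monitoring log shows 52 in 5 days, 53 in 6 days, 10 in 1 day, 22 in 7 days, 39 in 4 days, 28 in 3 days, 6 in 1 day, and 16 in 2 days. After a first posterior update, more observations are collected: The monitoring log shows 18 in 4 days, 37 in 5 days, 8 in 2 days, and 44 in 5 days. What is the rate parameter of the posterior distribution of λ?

62

Total count: 52 + 53 + 10 + 22 + 39 + 28 + 6 + 16 = 226.
Total exposure: 5 + 6 + 1 + 7 + 4 + 3 + 1 + 2 = 29 days.
After the first batch: Gamma(35 + 226, 17 + 29) = Gamma(261, 46).
Total count: 18 + 37 + 8 + 44 = 107.
Total exposure: 4 + 5 + 2 + 5 = 16 days.
After the second batch: Gamma(261 + 107, 46 + 16) = Gamma(368, 62).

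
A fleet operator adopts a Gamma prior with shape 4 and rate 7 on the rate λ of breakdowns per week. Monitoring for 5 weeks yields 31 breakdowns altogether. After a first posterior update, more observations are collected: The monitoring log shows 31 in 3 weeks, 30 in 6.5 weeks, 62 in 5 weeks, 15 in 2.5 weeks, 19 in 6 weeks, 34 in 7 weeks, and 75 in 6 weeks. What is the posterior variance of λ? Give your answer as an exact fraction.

301/2304

Total count 31 over total exposure 5 weeks.
After the first batch: Gamma(4 + 31, 7 + 5) = Gamma(35, 12).
Total count: 31 + 30 + 62 + 15 + 19 + 34 + 75 = 266.
Total exposure: 3 + 6.5 + 5 + 2.5 + 6 + 7 + 6 = 36 weeks.
After the second batch: Gamma(35 + 266, 12 + 36) = Gamma(301, 48).
Posterior variance = α'/β'² = 301/2304.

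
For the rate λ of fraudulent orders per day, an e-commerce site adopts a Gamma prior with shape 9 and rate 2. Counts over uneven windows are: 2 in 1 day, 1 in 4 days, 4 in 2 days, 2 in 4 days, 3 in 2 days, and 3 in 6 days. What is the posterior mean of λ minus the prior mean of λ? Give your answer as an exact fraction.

Total count: 2 + 1 + 4 + 2 + 3 + 3 = 15.
Total exposure: 1 + 4 + 2 + 4 + 2 + 6 = 19 days.
The Gamma prior is conjugate for the Poisson rate, so λ | data ~ Gamma(9+15, 2+19) = Gamma(24, 21).
Posterior mean = 24/21 = 8/7; prior mean = 9/2 = 9/2. Difference = 8/7 − 9/2 = -47/14.

-47/14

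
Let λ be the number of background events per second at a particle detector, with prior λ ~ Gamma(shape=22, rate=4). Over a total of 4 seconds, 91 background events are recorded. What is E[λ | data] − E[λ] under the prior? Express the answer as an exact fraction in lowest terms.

69/8

Total count 91 over total exposure 4 seconds.
The Gamma prior is conjugate for the Poisson rate, so λ | data ~ Gamma(22+91, 4+4) = Gamma(113, 8).
Posterior mean = 113/8 = 113/8; prior mean = 22/4 = 11/2. Difference = 113/8 − 11/2 = 69/8.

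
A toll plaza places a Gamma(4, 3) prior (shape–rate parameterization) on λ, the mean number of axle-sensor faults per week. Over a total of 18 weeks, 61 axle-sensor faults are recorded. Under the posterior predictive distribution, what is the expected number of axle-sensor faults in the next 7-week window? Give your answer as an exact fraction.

65/3

Total count 61 over total exposure 18 weeks.
Gamma(α, β) with Poisson data over total exposure Σt gives posterior Gamma(α+Σx, β+Σt) = Gamma(65, 21).
Predictive mean over a 7-week window = T·E[λ|data] = 7·65/21 = 65/3.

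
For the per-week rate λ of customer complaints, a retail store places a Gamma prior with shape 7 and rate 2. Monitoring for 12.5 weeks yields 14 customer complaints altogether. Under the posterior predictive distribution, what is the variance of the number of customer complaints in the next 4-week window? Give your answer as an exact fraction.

6216/841

Total count 14 over total exposure 12.5 weeks.
The Gamma prior is conjugate for the Poisson rate, so λ | data ~ Gamma(7+14, 2+12.5) = Gamma(21, 29/2).
The posterior predictive for a window of length T is Negative Binomial with variance T·α'·(β'+T)/β'² = 4·21·(37/2)/(841/4) = 6216/841.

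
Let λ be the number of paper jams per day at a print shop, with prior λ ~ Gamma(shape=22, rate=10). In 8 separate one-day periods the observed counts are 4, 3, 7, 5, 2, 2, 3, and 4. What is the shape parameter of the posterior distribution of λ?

Total count: 4 + 3 + 7 + 5 + 2 + 2 + 3 + 4 = 30.
Total exposure: 8 days.
Posterior: α' = 22 + 30 = 52, β' = 10 + 8 = 18.

52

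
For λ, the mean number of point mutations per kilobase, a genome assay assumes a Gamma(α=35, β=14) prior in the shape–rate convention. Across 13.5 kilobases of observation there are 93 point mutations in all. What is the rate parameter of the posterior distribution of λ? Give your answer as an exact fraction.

55/2

Total count 93 over total exposure 13.5 kilobases.
Gamma(α, β) with Poisson data over total exposure Σt gives posterior Gamma(α+Σx, β+Σt) = Gamma(128, 55/2).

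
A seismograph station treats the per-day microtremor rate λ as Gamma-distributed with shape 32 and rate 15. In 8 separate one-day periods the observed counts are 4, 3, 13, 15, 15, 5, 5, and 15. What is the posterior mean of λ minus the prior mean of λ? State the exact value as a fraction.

Total count: 4 + 3 + 13 + 15 + 15 + 5 + 5 + 15 = 75.
Total exposure: 8 days.
Posterior: α' = 32 + 75 = 107, β' = 15 + 8 = 23.
Posterior mean = 107/23 = 107/23; prior mean = 32/15 = 32/15. Difference = 107/23 − 32/15 = 869/345.

869/345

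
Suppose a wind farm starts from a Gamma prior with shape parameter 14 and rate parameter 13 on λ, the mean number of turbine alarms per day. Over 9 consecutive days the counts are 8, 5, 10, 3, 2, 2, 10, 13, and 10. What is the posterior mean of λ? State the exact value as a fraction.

Total count: 8 + 5 + 10 + 3 + 2 + 2 + 10 + 13 + 10 = 63.
Total exposure: 9 days.
Gamma(α, β) with Poisson data over total exposure Σt gives posterior Gamma(α+Σx, β+Σt) = Gamma(77, 22).
Posterior mean = α'/β' = 77/22 = 7/2.

7/2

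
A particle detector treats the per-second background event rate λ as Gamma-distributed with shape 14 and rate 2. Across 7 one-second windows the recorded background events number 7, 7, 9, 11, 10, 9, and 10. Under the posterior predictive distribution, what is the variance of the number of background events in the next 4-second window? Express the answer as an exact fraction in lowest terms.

4004/81

Total count: 7 + 7 + 9 + 11 + 10 + 9 + 10 = 63.
Total exposure: 7 seconds.
Posterior: α' = 14 + 63 = 77, β' = 2 + 7 = 9.
The posterior predictive for a window of length T is Negative Binomial with variance T·α'·(β'+T)/β'² = 4·77·13/81 = 4004/81.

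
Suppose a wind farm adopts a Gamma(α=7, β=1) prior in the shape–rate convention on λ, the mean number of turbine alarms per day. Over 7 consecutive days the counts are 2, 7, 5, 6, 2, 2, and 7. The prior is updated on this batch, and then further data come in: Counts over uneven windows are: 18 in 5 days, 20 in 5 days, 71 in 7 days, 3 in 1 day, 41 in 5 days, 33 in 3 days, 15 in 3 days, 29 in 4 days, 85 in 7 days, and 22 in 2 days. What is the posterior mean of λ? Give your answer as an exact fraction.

Total count: 2 + 7 + 5 + 6 + 2 + 2 + 7 = 31.
Total exposure: 7 days.
After the first batch: Gamma(7 + 31, 1 + 7) = Gamma(38, 8).
Total count: 18 + 20 + 71 + 3 + 41 + 33 + 15 + 29 + 85 + 22 = 337.
Total exposure: 5 + 5 + 7 + 1 + 5 + 3 + 3 + 4 + 7 + 2 = 42 days.
After the second batch: Gamma(38 + 337, 8 + 42) = Gamma(375, 50).
Posterior mean = α'/β' = 375/50 = 15/2.

15/2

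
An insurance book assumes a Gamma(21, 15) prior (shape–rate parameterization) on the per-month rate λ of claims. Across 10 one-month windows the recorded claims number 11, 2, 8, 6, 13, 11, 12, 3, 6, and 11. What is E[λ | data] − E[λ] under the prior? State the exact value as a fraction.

69/25

Total count: 11 + 2 + 8 + 6 + 13 + 11 + 12 + 3 + 6 + 11 = 83.
Total exposure: 10 months.
Conjugate update: add total count to the shape and total exposure to the rate, giving Gamma(104, 25).
Posterior mean = 104/25 = 104/25; prior mean = 21/15 = 7/5. Difference = 104/25 − 7/5 = 69/25.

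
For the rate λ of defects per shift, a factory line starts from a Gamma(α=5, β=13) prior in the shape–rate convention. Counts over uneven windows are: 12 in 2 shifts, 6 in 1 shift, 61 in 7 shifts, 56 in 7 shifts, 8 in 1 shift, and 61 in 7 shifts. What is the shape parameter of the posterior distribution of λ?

209

Total count: 12 + 6 + 61 + 56 + 8 + 61 = 204.
Total exposure: 2 + 1 + 7 + 7 + 1 + 7 = 25 shifts.
Posterior: α' = 5 + 204 = 209, β' = 13 + 25 = 38.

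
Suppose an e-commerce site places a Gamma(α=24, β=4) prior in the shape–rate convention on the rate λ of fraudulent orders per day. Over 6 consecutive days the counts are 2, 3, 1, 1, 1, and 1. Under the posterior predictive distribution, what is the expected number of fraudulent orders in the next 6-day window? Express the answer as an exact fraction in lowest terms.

99/5

Total count: 2 + 3 + 1 + 1 + 1 + 1 = 9.
Total exposure: 6 days.
Posterior: α' = 24 + 9 = 33, β' = 4 + 6 = 10.
Predictive mean over a 6-day window = T·E[λ|data] = 6·33/10 = 99/5.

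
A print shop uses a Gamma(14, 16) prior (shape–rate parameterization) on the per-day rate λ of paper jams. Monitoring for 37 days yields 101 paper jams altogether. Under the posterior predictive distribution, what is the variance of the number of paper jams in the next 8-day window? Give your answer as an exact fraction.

Total count 101 over total exposure 37 days.
The Gamma prior is conjugate for the Poisson rate, so λ | data ~ Gamma(14+101, 16+37) = Gamma(115, 53).
The posterior predictive for a window of length T is Negative Binomial with variance T·α'·(β'+T)/β'² = 8·115·61/2809 = 56120/2809.

56120/2809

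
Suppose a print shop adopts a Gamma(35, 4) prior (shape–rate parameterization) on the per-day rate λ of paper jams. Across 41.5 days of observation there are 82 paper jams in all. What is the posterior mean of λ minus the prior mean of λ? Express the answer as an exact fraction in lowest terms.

-173/28

Total count 82 over total exposure 41.5 days.
By Gamma–Poisson conjugacy, the posterior is Gamma(α + Σx, β + Σt) = Gamma(35 + 82, 4 + 41.5) = Gamma(117, 91/2).
Posterior mean = 117/(91/2) = 18/7; prior mean = 35/4 = 35/4. Difference = 18/7 − 35/4 = -173/28.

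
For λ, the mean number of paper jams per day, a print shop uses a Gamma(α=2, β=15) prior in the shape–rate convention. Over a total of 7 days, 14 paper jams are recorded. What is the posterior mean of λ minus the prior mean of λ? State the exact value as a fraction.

Total count 14 over total exposure 7 days.
Conjugate update: add total count to the shape and total exposure to the rate, giving Gamma(16, 22).
Posterior mean = 16/22 = 8/11; prior mean = 2/15 = 2/15. Difference = 8/11 − 2/15 = 98/165.

98/165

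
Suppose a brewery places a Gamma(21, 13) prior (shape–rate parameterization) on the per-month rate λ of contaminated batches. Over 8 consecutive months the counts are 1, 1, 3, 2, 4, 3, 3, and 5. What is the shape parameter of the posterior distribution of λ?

Total count: 1 + 1 + 3 + 2 + 4 + 3 + 3 + 5 = 22.
Total exposure: 8 months.
By Gamma–Poisson conjugacy, the posterior is Gamma(α + Σx, β + Σt) = Gamma(21 + 22, 13 + 8) = Gamma(43, 21).

43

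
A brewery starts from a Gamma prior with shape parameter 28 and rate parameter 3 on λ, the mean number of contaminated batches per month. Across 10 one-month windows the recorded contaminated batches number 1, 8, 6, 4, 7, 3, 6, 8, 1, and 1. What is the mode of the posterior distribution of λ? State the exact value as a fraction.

72/13

Total count: 1 + 8 + 6 + 4 + 7 + 3 + 6 + 8 + 1 + 1 = 45.
Total exposure: 10 months.
Gamma(α, β) with Poisson data over total exposure Σt gives posterior Gamma(α+Σx, β+Σt) = Gamma(73, 13).
Posterior mode = (α'−1)/β' = 72/13.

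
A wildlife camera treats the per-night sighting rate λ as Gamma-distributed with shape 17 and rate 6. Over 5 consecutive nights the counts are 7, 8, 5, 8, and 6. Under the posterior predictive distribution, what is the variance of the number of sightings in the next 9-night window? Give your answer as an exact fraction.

Total count: 7 + 8 + 5 + 8 + 6 = 34.
Total exposure: 5 nights.
Gamma(α, β) with Poisson data over total exposure Σt gives posterior Gamma(α+Σx, β+Σt) = Gamma(51, 11).
The posterior predictive for a window of length T is Negative Binomial with variance T·α'·(β'+T)/β'² = 9·51·20/121 = 9180/121.

9180/121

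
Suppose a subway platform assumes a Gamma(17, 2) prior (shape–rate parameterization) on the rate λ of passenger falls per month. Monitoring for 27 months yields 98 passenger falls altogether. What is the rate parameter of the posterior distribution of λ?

29

Total count 98 over total exposure 27 months.
By Gamma–Poisson conjugacy, the posterior is Gamma(α + Σx, β + Σt) = Gamma(17 + 98, 2 + 27) = Gamma(115, 29).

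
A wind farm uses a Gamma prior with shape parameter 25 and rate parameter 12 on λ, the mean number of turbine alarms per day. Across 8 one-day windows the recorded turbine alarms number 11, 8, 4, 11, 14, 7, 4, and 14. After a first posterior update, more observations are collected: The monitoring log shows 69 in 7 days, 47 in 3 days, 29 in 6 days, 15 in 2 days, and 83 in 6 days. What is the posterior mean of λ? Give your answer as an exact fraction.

31/4

Total count: 11 + 8 + 4 + 11 + 14 + 7 + 4 + 14 = 73.
Total exposure: 8 days.
After the first batch: Gamma(25 + 73, 12 + 8) = Gamma(98, 20).
Total count: 69 + 47 + 29 + 15 + 83 = 243.
Total exposure: 7 + 3 + 6 + 2 + 6 = 24 days.
After the second batch: Gamma(98 + 243, 20 + 24) = Gamma(341, 44).
Posterior mean = α'/β' = 341/44 = 31/4.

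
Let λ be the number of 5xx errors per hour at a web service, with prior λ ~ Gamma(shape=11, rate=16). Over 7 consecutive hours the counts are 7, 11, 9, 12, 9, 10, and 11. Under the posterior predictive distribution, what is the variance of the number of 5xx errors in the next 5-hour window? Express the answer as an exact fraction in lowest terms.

Total count: 7 + 11 + 9 + 12 + 9 + 10 + 11 = 69.
Total exposure: 7 hours.
The Gamma prior is conjugate for the Poisson rate, so λ | data ~ Gamma(11+69, 16+7) = Gamma(80, 23).
The posterior predictive for a window of length T is Negative Binomial with variance T·α'·(β'+T)/β'² = 5·80·28/529 = 11200/529.

11200/529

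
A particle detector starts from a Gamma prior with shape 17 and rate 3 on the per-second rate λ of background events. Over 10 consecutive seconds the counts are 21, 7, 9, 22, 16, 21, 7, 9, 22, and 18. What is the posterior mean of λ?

13

Total count: 21 + 7 + 9 + 22 + 16 + 21 + 7 + 9 + 22 + 18 = 152.
Total exposure: 10 seconds.
Conjugate update: add total count to the shape and total exposure to the rate, giving Gamma(169, 13).
Posterior mean = α'/β' = 169/13 = 13.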